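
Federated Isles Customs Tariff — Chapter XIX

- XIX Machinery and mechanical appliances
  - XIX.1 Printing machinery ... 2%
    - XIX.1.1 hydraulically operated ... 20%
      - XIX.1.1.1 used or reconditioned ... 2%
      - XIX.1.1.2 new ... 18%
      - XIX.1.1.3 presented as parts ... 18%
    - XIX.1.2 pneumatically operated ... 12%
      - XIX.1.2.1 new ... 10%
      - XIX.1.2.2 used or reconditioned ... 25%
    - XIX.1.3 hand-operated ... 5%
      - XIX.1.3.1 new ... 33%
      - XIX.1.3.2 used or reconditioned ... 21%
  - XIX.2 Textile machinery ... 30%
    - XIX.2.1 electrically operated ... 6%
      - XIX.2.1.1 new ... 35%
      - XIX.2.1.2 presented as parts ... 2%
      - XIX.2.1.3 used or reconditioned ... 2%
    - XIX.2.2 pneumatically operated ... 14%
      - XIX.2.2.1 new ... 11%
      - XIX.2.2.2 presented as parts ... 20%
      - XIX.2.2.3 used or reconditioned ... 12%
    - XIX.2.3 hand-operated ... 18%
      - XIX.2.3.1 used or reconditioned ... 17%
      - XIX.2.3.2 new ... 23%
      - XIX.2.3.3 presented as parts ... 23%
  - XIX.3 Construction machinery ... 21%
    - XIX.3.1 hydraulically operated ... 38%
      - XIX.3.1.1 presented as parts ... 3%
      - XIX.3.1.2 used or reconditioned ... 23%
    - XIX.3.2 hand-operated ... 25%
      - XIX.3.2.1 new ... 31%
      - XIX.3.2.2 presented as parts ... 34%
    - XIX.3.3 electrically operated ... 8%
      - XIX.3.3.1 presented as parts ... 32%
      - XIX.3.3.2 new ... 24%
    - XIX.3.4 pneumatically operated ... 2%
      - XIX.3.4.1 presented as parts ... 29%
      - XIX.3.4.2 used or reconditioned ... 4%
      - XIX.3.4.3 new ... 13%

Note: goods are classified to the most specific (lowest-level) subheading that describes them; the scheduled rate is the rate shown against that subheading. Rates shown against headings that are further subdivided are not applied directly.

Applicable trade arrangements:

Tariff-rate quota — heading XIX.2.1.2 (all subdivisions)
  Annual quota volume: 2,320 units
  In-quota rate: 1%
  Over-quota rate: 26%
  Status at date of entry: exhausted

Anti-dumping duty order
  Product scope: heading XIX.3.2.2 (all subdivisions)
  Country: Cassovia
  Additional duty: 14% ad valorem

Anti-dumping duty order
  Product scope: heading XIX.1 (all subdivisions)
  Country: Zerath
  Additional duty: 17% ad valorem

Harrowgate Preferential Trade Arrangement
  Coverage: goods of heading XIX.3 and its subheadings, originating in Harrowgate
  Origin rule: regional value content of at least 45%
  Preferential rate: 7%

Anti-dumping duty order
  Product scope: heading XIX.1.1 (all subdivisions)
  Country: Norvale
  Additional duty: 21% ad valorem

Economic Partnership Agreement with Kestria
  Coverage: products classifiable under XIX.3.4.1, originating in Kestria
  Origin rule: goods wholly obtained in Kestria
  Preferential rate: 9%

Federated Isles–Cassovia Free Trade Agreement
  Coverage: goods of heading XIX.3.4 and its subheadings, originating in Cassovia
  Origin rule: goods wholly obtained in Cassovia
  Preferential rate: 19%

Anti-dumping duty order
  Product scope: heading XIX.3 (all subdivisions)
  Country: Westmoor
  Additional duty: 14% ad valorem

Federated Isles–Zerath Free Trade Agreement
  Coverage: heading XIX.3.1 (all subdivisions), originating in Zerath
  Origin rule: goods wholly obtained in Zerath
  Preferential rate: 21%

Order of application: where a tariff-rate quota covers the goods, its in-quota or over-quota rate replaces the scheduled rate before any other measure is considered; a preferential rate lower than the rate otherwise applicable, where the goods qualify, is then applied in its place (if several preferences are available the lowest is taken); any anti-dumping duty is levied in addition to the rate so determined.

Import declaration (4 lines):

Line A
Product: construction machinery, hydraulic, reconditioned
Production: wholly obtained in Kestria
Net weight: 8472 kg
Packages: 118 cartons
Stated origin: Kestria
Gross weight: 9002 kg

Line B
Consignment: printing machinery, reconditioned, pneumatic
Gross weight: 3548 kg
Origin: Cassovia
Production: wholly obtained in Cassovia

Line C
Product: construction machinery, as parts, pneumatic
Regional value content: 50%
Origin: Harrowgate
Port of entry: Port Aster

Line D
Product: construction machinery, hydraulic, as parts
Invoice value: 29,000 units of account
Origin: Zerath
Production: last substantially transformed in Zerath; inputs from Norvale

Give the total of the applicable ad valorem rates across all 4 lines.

Line A: construction → XIX.3; hydraulic → XIX.3.1; reconditioned → XIX.3.1.2. Scheduled 23%. Kestria agreement on XIX.3.4.1: XIX.3.1.2 not covered. → 23%.
Line B: printing → XIX.1; pneumatic → XIX.1.2; reconditioned → XIX.1.2.2. Scheduled 25%. Cassovia agreement on XIX.3.4: XIX.1.2.2 not covered. → 25%.
Line C: construction → XIX.3; pneumatic → XIX.3.4; as parts → XIX.3.4.1. Scheduled 29%. Harrowgate agreement on XIX.3: RVC ≥ 45% → 7% available; preferential 7%. → 7%.
Line D: construction → XIX.3; hydraulic → XIX.3.1; as parts → XIX.3.1.1. Scheduled 3%. Zerath agreement on XIX.3.1: not wholly obtained. → 3%.
Sum: 23% + 25% + 7% + 3% = 58%.

58%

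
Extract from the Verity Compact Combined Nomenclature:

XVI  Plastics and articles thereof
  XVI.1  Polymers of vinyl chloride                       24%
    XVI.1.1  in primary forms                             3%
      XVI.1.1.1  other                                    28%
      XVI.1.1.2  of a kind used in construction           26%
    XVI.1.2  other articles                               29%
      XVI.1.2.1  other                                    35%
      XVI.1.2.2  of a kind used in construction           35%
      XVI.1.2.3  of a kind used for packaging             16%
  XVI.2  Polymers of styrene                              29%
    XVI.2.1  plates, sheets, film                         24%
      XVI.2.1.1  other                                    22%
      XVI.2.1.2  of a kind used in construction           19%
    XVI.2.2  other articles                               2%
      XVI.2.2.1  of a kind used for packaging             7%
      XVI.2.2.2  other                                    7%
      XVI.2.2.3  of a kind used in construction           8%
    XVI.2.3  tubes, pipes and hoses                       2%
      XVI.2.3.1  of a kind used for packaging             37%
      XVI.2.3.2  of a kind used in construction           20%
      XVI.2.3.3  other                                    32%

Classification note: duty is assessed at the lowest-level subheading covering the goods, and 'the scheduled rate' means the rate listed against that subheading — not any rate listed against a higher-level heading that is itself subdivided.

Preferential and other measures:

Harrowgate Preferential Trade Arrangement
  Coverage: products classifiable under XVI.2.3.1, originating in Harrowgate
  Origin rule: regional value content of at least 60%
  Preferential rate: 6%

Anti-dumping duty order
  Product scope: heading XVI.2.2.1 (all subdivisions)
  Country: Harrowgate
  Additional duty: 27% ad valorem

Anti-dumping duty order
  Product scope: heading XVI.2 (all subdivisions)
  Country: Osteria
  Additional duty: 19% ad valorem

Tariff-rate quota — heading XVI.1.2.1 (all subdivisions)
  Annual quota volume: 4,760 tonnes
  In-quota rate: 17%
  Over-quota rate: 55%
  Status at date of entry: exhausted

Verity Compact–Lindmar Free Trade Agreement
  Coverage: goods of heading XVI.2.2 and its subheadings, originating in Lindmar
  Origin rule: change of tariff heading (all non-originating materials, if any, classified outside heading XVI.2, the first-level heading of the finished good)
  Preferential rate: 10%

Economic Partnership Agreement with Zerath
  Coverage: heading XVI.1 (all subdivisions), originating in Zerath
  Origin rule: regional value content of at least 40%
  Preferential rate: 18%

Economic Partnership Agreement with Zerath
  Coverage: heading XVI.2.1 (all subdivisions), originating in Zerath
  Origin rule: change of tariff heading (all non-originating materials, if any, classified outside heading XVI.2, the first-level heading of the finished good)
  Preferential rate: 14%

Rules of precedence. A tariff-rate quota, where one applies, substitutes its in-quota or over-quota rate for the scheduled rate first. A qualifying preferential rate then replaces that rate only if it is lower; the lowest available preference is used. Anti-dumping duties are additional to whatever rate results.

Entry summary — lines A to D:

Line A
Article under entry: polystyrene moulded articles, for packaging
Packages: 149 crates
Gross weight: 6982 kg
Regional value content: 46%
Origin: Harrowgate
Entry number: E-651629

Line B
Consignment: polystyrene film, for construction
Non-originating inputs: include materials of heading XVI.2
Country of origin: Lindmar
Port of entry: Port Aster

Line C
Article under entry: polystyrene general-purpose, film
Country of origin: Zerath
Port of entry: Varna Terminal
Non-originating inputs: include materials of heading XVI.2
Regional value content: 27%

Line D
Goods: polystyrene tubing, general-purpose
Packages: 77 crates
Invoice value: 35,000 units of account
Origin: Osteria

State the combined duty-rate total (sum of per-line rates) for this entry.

126%

Line A: polystyrene → XVI.2; moulded articles → XVI.2.2; for packaging → XVI.2.2.1. Scheduled 7%. Harrowgate agreement on XVI.2.3.1: XVI.2.2.1 not covered; anti-dumping (Harrowgate, XVI.2.2.1): +27%; total 7% + 27% = 34%. → 34%.
Line B: polystyrene → XVI.2; film → XVI.2.1; for construction → XVI.2.1.2. Scheduled 19%. Lindmar agreement on XVI.2.2: XVI.2.1.2 not covered. → 19%.
Line C: polystyrene → XVI.2; film → XVI.2.1; general-purpose → XVI.2.1.1. Scheduled 22%. Zerath agreement on XVI.1: XVI.2.1.1 not covered; Zerath agreement on XVI.2.1: CTH not met. → 22%.
Line D: polystyrene → XVI.2; tubing → XVI.2.3; general-purpose → XVI.2.3.3. Scheduled 32%. anti-dumping (Osteria, XVI.2): +19%; total 32% + 19% = 51%. → 51%.
Sum: 34% + 19% + 22% + 51% = 126%.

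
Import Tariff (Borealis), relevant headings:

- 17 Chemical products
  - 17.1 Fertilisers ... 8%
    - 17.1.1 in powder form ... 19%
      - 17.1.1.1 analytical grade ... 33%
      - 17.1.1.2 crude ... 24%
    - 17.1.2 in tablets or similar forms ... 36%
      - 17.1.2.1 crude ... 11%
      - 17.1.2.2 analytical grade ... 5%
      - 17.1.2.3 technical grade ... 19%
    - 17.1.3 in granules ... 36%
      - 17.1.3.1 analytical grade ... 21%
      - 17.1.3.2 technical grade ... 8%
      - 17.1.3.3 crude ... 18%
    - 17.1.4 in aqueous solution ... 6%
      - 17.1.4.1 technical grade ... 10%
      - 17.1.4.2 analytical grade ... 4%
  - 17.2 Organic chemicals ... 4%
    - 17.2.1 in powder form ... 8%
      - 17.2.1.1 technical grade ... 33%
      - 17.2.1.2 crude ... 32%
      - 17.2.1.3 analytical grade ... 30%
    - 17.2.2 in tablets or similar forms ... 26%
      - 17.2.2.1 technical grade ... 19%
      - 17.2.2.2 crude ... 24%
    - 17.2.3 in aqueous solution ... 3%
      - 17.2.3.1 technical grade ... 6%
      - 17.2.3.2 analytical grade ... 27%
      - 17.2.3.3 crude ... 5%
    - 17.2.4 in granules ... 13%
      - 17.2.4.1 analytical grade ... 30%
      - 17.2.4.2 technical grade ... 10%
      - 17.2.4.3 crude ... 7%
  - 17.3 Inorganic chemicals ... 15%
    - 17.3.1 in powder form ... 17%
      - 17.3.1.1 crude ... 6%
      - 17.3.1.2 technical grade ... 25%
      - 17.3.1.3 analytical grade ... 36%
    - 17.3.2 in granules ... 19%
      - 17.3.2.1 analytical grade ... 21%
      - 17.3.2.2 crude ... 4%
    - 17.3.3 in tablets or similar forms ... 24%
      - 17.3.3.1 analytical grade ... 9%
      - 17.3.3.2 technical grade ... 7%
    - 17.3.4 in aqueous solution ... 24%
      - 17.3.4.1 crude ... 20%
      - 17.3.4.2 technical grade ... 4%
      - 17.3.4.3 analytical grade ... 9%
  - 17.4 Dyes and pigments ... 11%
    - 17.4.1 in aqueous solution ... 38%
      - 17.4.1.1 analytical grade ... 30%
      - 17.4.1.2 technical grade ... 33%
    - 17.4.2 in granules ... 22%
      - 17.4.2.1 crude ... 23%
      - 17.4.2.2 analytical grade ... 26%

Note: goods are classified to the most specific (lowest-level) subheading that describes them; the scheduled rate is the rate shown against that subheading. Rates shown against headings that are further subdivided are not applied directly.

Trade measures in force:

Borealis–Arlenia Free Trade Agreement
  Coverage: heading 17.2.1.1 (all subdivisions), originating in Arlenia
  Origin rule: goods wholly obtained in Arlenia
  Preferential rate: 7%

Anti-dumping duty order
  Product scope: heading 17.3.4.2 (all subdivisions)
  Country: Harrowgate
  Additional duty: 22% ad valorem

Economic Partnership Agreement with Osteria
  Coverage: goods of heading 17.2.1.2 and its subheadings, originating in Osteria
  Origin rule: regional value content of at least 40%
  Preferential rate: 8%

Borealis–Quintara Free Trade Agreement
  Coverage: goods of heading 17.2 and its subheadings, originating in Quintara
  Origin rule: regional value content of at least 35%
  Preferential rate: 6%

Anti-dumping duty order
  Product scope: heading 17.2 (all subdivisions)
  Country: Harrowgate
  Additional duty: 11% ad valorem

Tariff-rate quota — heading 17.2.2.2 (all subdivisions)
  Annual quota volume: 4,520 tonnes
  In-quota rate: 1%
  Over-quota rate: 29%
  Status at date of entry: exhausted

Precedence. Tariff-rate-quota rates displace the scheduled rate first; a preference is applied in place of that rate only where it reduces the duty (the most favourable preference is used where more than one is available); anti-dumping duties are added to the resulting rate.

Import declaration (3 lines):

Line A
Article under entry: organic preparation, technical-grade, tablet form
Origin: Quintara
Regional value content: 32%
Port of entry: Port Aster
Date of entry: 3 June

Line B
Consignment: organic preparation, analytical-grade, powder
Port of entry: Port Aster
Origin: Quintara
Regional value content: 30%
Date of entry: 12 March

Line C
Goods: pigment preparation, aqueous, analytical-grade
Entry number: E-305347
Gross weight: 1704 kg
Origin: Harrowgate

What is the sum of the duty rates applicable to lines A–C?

79%

Line A: organic → 17.2; tablet form → 17.2.2; technical-grade → 17.2.2.1. Scheduled 19%. Quintara agreement on 17.2: RVC < 35%. → 19%.
Line B: organic → 17.2; powder → 17.2.1; analytical-grade → 17.2.1.3. Scheduled 30%. Quintara agreement on 17.2: RVC < 35%. → 30%.
Line C: pigment → 17.4; aqueous → 17.4.1; analytical-grade → 17.4.1.1. Scheduled 30%. No special measure applies. → 30%.
Sum: 19% + 30% + 30% = 79%.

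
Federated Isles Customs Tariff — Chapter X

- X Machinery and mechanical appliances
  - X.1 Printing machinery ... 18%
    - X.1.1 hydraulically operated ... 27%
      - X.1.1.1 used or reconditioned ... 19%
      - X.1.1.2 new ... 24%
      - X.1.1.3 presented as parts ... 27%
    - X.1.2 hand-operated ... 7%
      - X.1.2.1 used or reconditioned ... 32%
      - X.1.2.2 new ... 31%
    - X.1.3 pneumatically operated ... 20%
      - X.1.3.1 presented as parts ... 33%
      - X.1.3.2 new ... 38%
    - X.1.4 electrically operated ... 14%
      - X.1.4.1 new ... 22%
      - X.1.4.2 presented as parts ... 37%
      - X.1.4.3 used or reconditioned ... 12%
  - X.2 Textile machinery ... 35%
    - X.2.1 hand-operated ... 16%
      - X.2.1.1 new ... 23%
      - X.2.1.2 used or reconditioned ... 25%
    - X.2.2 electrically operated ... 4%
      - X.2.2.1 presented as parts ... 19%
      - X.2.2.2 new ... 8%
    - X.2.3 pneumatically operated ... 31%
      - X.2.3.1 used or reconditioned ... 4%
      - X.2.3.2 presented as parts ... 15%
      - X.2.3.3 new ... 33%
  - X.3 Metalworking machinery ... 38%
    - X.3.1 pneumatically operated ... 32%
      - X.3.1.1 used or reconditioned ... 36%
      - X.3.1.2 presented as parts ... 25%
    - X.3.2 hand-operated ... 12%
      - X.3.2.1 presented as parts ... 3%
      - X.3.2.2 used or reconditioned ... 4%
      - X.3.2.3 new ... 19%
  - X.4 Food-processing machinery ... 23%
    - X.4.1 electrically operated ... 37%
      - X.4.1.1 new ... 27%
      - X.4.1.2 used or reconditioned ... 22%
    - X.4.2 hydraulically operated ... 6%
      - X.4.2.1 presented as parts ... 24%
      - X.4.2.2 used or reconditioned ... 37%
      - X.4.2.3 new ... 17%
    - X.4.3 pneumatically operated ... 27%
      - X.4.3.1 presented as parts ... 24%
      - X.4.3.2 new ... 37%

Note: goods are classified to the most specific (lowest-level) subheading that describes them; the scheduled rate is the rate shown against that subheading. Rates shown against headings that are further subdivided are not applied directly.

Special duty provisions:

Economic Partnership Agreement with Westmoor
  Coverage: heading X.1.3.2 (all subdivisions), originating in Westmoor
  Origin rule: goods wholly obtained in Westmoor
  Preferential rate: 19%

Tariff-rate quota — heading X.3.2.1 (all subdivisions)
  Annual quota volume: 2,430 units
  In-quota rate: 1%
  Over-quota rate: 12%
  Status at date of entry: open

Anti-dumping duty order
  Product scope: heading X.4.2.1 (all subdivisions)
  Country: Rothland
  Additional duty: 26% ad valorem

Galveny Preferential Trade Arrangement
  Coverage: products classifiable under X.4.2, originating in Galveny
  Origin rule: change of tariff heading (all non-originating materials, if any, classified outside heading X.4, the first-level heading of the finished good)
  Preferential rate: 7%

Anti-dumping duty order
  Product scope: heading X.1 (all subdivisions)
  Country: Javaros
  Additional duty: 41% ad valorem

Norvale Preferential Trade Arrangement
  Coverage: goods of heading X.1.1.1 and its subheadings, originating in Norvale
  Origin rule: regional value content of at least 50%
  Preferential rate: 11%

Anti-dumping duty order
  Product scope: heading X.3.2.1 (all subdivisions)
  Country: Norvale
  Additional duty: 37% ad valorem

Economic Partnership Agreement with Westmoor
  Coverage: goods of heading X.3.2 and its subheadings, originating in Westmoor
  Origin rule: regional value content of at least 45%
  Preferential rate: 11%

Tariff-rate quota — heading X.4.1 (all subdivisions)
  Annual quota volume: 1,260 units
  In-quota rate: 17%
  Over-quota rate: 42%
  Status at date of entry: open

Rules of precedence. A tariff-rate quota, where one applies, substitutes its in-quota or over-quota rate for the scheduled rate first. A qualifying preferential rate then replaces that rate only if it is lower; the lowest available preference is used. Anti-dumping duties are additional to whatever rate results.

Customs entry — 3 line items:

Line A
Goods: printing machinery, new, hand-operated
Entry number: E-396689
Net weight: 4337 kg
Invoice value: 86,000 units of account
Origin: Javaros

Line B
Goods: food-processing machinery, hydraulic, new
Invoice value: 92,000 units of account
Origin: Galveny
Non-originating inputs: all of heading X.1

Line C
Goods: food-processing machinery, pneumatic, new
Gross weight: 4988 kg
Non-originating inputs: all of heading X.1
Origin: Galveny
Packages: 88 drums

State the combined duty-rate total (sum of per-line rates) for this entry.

116%

Line A: printing → X.1; hand-operated → X.1.2; new → X.1.2.2. Scheduled 31%. anti-dumping (Javaros, X.1): +41%; total 31% + 41% = 72%. → 72%.
Line B: food-processing → X.4; hydraulic → X.4.2; new → X.4.2.3. Scheduled 17%. Galveny agreement on X.4.2: CTH met → 7% available; preferential 7%. → 7%.
Line C: food-processing → X.4; pneumatic → X.4.3; new → X.4.3.2. Scheduled 37%. Galveny agreement on X.4.2: X.4.3.2 not covered. → 37%.
Sum: 72% + 7% + 37% = 116%.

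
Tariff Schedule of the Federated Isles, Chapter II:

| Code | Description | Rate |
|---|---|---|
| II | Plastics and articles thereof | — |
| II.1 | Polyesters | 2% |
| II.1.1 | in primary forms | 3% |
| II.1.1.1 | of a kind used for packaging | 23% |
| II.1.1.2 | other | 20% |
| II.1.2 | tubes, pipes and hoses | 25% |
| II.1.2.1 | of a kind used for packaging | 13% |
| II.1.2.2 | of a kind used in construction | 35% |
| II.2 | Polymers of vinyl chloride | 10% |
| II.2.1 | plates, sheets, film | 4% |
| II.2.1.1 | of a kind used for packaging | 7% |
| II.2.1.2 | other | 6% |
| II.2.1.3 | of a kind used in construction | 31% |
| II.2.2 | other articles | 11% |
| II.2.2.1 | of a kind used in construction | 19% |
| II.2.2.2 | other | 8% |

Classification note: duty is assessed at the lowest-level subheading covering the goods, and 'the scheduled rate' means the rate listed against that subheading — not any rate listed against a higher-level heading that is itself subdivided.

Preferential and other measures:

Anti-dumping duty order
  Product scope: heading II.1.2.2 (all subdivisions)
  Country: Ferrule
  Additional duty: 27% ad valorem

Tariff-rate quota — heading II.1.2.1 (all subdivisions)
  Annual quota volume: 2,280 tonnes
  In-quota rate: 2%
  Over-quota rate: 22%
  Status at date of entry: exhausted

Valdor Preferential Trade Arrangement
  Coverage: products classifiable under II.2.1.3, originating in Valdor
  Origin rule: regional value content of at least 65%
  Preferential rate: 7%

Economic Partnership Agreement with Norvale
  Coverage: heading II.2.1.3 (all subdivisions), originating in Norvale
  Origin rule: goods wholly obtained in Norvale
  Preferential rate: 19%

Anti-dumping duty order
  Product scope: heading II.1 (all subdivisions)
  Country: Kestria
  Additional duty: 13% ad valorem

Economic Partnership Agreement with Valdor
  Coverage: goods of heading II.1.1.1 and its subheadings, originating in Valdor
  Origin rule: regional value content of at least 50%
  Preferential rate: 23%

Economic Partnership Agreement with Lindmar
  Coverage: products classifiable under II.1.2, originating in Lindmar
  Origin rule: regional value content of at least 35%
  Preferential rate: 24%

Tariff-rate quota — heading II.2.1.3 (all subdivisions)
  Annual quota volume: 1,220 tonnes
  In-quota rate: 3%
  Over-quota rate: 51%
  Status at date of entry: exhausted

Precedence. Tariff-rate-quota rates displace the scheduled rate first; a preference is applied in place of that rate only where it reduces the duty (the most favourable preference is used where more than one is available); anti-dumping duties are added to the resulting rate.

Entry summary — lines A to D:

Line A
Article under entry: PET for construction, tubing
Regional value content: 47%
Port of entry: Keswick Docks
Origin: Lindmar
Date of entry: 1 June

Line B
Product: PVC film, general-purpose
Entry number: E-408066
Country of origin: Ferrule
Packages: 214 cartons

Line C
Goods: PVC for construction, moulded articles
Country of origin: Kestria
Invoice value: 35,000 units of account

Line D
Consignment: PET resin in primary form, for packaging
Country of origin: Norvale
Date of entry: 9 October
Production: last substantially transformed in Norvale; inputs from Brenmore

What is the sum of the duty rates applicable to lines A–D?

72%

Line A: PET → II.1; tubing → II.1.2; for construction → II.1.2.2. Scheduled 35%. Lindmar agreement on II.1.2: RVC ≥ 35% → 24% available; preferential 24%. → 24%.
Line B: PVC → II.2; film → II.2.1; general-purpose → II.2.1.2. Scheduled 6%. No special measure applies. → 6%.
Line C: PVC → II.2; moulded articles → II.2.2; for construction → II.2.2.1. Scheduled 19%. No special measure applies. → 19%.
Line D: PET → II.1; resin in primary form → II.1.1; for packaging → II.1.1.1. Scheduled 23%. Norvale agreement on II.2.1.3: II.1.1.1 not covered. → 23%.
Sum: 24% + 6% + 19% + 23% = 72%.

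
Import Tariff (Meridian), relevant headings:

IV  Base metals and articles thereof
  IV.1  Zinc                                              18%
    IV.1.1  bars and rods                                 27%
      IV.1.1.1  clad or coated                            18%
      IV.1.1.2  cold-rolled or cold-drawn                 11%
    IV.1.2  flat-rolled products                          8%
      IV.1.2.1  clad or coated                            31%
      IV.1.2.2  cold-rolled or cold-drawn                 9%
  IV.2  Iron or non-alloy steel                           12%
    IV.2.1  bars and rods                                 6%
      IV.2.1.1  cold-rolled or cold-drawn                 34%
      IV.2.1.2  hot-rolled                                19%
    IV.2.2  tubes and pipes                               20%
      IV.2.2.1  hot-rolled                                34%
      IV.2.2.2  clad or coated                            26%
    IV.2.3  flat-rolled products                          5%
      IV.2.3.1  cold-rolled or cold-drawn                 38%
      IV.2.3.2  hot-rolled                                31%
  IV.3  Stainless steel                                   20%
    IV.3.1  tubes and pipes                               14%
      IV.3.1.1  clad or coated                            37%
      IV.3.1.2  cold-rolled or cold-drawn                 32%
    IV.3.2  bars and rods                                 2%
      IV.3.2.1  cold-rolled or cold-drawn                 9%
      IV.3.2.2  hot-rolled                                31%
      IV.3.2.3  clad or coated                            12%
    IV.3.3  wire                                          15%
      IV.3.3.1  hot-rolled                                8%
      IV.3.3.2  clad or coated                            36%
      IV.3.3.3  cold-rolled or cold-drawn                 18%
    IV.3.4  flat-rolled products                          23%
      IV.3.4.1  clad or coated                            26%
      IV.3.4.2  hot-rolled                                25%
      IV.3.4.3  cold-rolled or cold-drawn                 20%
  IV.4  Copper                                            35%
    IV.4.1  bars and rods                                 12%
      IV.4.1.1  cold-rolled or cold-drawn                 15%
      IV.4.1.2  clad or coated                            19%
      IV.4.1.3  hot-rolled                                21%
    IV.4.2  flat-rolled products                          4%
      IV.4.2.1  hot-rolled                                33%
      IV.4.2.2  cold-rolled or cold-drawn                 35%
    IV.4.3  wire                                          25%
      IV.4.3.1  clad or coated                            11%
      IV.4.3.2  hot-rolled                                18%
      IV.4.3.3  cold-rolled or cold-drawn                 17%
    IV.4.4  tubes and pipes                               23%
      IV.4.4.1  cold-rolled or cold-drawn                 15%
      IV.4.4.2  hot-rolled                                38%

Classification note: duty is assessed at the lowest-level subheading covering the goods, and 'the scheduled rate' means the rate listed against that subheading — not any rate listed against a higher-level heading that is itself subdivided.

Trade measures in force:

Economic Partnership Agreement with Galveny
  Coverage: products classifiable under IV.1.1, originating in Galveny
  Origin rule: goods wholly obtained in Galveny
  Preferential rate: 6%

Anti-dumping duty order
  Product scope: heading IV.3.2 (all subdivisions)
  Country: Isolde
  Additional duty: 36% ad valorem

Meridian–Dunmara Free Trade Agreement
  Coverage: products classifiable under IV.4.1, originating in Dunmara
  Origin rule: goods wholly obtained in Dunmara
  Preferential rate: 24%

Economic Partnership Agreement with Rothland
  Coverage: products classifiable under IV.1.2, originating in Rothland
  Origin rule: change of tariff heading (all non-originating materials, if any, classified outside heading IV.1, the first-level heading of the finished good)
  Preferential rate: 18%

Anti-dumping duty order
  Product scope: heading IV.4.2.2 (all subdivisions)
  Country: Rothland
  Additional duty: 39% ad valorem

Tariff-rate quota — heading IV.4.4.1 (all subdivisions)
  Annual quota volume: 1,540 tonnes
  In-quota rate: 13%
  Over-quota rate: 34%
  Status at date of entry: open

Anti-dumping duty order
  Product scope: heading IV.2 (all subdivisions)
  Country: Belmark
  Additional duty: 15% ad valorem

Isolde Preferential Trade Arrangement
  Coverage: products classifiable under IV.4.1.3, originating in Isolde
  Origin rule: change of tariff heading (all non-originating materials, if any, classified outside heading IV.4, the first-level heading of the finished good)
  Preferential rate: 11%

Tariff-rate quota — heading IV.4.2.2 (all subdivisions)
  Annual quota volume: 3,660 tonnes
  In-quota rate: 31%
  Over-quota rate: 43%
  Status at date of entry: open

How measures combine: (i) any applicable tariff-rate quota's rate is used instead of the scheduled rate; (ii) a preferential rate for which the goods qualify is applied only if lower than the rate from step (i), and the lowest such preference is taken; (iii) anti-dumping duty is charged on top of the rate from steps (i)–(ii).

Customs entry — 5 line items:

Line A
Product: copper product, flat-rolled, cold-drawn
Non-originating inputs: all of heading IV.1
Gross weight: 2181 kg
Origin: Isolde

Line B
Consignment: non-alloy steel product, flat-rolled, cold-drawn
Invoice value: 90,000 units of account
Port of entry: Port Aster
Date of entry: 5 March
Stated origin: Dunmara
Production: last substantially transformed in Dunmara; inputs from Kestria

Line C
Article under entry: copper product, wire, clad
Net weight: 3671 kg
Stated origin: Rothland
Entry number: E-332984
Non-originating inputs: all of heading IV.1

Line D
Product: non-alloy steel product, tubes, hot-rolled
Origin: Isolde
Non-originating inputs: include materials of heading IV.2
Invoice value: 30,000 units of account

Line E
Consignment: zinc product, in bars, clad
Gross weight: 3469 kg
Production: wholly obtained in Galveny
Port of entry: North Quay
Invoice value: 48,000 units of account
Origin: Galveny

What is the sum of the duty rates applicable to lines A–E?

Line A: copper → IV.4; flat-rolled → IV.4.2; cold-drawn → IV.4.2.2. Scheduled 35%. quota on IV.4.2.2 open → in-quota 31%; Isolde agreement on IV.4.1.3: IV.4.2.2 not covered. → 31%.
Line B: non-alloy steel → IV.2; flat-rolled → IV.2.3; cold-drawn → IV.2.3.1. Scheduled 38%. Dunmara agreement on IV.4.1: IV.2.3.1 not covered. → 38%.
Line C: copper → IV.4; wire → IV.4.3; clad → IV.4.3.1. Scheduled 11%. Rothland agreement on IV.1.2: IV.4.3.1 not covered. → 11%.
Line D: non-alloy steel → IV.2; tubes → IV.2.2; hot-rolled → IV.2.2.1. Scheduled 34%. Isolde agreement on IV.4.1.3: IV.2.2.1 not covered. → 34%.
Line E: zinc → IV.1; in bars → IV.1.1; clad → IV.1.1.1. Scheduled 18%. Galveny agreement on IV.1.1: wholly obtained → 6% available; preferential 6%. → 6%.
Sum: 31% + 38% + 11% + 34% + 6% = 120%.

120%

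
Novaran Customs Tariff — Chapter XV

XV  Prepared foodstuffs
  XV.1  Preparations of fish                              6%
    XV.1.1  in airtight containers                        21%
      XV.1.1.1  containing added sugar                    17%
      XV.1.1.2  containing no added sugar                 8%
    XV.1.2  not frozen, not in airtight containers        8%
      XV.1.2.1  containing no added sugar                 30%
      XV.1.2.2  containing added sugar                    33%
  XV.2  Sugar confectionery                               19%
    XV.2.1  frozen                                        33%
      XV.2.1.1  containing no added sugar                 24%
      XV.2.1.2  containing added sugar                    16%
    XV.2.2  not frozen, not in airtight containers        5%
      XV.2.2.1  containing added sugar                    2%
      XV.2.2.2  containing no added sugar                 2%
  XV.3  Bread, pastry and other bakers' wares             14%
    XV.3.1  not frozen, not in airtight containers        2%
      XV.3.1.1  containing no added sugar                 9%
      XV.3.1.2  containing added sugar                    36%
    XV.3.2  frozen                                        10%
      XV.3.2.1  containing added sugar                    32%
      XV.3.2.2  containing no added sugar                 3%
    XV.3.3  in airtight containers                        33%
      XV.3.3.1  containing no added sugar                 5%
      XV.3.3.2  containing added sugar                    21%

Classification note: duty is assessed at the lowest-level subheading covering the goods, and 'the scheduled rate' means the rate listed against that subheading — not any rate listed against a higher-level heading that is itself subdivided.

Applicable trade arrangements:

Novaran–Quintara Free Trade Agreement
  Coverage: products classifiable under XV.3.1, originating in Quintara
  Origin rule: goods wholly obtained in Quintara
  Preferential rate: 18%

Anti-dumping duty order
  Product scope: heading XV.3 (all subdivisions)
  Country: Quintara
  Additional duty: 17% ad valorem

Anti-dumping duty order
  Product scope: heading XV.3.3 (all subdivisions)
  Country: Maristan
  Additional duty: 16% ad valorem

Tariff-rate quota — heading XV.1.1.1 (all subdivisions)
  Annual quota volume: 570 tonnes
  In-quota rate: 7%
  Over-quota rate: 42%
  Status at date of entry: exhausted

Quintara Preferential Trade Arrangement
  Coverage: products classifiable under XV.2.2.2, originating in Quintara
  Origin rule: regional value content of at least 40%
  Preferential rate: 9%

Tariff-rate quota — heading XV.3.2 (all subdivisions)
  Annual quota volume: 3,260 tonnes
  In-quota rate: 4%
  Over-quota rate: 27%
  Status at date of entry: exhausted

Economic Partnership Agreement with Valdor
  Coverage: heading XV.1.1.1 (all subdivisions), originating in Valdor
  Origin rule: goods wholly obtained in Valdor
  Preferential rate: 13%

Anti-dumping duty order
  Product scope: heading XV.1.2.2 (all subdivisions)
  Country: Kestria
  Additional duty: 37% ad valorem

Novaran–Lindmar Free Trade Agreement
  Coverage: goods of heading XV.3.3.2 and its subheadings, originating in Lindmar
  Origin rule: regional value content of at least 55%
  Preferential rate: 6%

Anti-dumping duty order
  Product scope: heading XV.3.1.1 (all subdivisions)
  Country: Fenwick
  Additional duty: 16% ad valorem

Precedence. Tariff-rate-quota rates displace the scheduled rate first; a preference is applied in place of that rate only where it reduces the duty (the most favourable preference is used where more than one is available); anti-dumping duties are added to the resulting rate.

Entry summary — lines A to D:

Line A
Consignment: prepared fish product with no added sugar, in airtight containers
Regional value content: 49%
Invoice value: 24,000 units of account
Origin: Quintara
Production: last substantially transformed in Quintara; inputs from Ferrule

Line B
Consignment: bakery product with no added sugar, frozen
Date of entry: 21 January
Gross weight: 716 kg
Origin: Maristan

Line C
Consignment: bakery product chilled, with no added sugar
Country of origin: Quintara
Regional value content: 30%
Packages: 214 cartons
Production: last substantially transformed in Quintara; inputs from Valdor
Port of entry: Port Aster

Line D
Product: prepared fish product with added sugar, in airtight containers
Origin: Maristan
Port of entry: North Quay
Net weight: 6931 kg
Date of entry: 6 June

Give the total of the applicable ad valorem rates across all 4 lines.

Line A: prepared fish product → XV.1; in airtight containers → XV.1.1; with no added sugar → XV.1.1.2. Scheduled 8%. Quintara agreement on XV.3.1: XV.1.1.2 not covered; Quintara agreement on XV.2.2.2: XV.1.1.2 not covered. → 8%.
Line B: bakery product → XV.3; frozen → XV.3.2; with no added sugar → XV.3.2.2. Scheduled 3%. quota on XV.3.2 exhausted → over-quota 27%. → 27%.
Line C: bakery product → XV.3; chilled → XV.3.1; with no added sugar → XV.3.1.1. Scheduled 9%. Quintara agreement on XV.3.1: not wholly obtained; Quintara agreement on XV.2.2.2: XV.3.1.1 not covered; anti-dumping (Quintara, XV.3): +17%; total 9% + 17% = 26%. → 26%.
Line D: prepared fish product → XV.1; in airtight containers → XV.1.1; with added sugar → XV.1.1.1. Scheduled 17%. quota on XV.1.1.1 exhausted → over-quota 42%. → 42%.
Sum: 8% + 27% + 26% + 42% = 103%.

103%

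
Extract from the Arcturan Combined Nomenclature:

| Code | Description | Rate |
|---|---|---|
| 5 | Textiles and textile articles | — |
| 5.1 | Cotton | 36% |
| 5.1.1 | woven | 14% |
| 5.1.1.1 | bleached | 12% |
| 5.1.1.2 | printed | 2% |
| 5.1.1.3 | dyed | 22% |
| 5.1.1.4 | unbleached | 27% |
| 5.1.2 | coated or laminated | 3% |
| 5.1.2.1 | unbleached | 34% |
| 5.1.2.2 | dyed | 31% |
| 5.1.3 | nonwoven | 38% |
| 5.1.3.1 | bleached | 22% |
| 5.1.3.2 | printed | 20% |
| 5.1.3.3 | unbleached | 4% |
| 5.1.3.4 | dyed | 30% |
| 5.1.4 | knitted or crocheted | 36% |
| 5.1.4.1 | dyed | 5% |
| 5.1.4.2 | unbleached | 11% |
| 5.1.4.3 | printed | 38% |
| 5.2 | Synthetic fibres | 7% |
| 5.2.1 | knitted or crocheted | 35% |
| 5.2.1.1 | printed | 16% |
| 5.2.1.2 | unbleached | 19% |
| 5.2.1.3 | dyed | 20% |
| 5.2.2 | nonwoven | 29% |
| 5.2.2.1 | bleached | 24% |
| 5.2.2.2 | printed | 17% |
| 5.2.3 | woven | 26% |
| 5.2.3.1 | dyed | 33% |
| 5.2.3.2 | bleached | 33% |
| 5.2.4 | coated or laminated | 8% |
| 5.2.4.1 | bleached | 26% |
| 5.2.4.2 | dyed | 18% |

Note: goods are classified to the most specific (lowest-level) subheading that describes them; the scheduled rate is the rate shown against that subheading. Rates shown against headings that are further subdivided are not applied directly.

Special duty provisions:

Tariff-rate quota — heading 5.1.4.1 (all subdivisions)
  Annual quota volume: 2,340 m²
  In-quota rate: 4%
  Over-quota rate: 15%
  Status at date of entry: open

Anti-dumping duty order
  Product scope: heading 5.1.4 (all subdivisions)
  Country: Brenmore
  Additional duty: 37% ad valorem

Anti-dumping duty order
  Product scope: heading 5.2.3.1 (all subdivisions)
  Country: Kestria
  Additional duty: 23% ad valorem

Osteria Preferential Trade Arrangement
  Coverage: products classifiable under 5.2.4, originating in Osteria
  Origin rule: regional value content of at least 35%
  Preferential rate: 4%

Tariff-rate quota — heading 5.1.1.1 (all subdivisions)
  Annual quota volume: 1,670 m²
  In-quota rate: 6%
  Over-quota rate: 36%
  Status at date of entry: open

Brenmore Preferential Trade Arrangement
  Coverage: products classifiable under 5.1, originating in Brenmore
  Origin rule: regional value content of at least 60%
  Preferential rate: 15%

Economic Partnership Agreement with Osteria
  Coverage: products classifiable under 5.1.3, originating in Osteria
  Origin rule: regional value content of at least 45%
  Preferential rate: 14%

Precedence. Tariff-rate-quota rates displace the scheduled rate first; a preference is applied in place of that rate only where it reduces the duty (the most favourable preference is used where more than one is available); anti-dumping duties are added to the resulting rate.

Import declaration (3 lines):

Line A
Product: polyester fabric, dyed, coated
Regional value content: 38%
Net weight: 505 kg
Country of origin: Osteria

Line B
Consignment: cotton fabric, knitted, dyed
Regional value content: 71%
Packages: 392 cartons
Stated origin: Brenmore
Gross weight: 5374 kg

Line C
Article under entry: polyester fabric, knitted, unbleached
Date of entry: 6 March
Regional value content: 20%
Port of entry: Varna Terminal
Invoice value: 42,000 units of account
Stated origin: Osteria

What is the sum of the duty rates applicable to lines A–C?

Line A: polyester → 5.2; coated → 5.2.4; dyed → 5.2.4.2. Scheduled 18%. Osteria agreement on 5.2.4: RVC ≥ 35% → 4% available; Osteria agreement on 5.1.3: 5.2.4.2 not covered; preferential 4%. → 4%.
Line B: cotton → 5.1; knitted → 5.1.4; dyed → 5.1.4.1. Scheduled 5%. quota on 5.1.4.1 open → in-quota 4%; Brenmore agreement on 5.1: RVC ≥ 60% → 15% available; preference 15% not lower than 4% → no reduction; anti-dumping (Brenmore, 5.1.4): +37%; total 4% + 37% = 41%. → 41%.
Line C: polyester → 5.2; knitted → 5.2.1; unbleached → 5.2.1.2. Scheduled 19%. Osteria agreement on 5.2.4: 5.2.1.2 not covered; Osteria agreement on 5.1.3: 5.2.1.2 not covered. → 19%.
Sum: 4% + 41% + 19% = 64%.

64%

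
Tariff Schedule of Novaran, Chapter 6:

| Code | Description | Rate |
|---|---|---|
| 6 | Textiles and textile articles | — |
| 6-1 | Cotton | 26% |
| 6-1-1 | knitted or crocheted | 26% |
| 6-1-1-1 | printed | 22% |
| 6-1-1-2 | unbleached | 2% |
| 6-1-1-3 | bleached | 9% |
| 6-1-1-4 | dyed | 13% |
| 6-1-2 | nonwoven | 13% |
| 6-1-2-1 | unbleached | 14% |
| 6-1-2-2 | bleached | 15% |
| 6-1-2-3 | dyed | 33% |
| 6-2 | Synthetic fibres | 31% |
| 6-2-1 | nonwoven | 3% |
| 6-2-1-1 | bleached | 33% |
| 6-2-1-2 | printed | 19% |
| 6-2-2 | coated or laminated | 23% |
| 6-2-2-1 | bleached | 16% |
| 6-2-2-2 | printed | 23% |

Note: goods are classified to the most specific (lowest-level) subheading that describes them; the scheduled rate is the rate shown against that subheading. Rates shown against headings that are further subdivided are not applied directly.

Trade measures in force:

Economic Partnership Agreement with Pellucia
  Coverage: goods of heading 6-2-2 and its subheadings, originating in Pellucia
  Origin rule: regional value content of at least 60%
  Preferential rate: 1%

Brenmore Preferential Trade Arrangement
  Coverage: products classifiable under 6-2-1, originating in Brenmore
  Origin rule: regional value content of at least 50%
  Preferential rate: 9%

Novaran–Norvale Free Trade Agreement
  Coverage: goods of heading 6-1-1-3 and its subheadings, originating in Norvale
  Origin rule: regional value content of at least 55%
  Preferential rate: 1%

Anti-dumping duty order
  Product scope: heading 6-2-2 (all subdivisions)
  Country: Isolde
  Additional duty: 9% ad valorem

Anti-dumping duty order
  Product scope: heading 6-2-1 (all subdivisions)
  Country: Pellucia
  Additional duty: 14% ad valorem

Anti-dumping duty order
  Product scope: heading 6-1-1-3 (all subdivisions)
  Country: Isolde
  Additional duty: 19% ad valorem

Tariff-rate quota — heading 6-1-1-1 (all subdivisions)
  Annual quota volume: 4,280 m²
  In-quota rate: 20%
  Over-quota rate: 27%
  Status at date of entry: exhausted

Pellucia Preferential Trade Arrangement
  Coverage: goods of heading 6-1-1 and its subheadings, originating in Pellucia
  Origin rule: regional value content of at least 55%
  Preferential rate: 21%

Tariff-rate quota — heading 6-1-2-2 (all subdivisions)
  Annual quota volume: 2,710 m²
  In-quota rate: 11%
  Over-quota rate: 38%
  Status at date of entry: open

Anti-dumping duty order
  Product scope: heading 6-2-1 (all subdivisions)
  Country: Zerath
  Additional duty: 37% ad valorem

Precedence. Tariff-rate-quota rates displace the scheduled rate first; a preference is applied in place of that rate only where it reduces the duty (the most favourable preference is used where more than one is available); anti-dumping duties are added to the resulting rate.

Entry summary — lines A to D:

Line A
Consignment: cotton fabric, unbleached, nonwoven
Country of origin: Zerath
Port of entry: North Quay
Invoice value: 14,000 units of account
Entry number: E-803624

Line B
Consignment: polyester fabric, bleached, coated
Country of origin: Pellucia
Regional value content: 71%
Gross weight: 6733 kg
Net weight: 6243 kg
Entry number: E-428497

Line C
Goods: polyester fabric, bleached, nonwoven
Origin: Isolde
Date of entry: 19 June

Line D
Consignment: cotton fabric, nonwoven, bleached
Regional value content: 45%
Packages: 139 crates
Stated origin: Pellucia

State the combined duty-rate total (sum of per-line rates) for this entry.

Line A: cotton → 6-1; nonwoven → 6-1-2; unbleached → 6-1-2-1. Scheduled 14%. No special measure applies. → 14%.
Line B: polyester → 6-2; coated → 6-2-2; bleached → 6-2-2-1. Scheduled 16%. Pellucia agreement on 6-2-2: RVC ≥ 60% → 1% available; Pellucia agreement on 6-1-1: 6-2-2-1 not covered; preferential 1%. → 1%.
Line C: polyester → 6-2; nonwoven → 6-2-1; bleached → 6-2-1-1. Scheduled 33%. No special measure applies. → 33%.
Line D: cotton → 6-1; nonwoven → 6-1-2; bleached → 6-1-2-2. Scheduled 15%. quota on 6-1-2-2 open → in-quota 11%; Pellucia agreement on 6-2-2: 6-1-2-2 not covered; Pellucia agreement on 6-1-1: 6-1-2-2 not covered. → 11%.
Sum: 14% + 1% + 33% + 11% = 59%.

59%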